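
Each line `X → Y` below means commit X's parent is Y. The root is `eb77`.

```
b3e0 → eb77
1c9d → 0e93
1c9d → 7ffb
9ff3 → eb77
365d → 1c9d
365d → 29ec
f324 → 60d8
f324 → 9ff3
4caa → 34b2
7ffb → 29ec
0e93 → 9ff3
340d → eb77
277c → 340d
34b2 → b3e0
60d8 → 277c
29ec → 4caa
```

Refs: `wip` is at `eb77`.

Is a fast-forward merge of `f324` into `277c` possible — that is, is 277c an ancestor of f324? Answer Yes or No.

Yes

A fast-forward from 277c to f324 is possible iff 277c is an ancestor of f324.
Ancestors of f324: {277c, 340d, 60d8, 9ff3, eb77, f324}.
277c is among them, so fast-forward is possible.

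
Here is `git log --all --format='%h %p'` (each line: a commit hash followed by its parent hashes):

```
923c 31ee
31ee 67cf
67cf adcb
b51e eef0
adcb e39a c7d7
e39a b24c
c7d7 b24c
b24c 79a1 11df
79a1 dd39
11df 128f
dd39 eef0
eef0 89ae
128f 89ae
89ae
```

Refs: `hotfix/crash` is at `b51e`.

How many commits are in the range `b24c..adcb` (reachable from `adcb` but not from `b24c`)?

3

Reachable from adcb: {11df, 128f, 79a1, 89ae, adcb, b24c, c7d7, dd39, e39a, eef0}.
Reachable from b24c: {11df, 128f, 79a1, 89ae, b24c, dd39, eef0}.
In adcb's history but not b24c's: {adcb, c7d7, e39a} — 3 commits.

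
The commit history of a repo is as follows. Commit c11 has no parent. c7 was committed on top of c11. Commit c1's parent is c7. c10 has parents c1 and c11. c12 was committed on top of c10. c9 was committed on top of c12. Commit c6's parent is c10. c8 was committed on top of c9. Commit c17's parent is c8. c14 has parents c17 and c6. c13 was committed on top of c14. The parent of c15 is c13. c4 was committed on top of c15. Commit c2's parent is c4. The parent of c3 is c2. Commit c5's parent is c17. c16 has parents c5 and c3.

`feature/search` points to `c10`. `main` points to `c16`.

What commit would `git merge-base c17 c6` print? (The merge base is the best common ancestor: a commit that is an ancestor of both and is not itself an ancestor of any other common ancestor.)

Ancestors of c17: {c1, c10, c11, c12, c17, c7, c8, c9}.
Ancestors of c6: {c1, c10, c11, c6, c7}.
Common ancestors: {c1, c10, c11, c7}.
Among these, c10 is not an ancestor of any other common ancestor — it is the merge base.

c10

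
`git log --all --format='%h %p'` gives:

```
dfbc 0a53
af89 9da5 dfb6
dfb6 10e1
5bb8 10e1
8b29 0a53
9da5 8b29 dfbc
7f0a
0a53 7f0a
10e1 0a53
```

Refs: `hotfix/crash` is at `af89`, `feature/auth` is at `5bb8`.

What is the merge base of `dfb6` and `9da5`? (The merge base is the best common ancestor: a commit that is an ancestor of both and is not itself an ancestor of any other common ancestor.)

0a53

Ancestors of dfb6: {0a53, 10e1, 7f0a, dfb6}.
Ancestors of 9da5: {0a53, 7f0a, 8b29, 9da5, dfbc}.
Common ancestors: {0a53, 7f0a}.
Among these, 0a53 is not an ancestor of any other common ancestor — it is the merge base.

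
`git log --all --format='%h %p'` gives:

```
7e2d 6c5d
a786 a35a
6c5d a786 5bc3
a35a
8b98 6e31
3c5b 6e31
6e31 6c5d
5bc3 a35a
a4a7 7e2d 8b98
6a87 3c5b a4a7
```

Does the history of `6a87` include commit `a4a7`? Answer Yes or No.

Yes

Ancestors of 6a87 (commits reachable by following parents): {3c5b, 5bc3, 6a87, 6c5d, 6e31, 7e2d, 8b98, a35a, a4a7, a786}.
a4a7 is in that set, so it is an ancestor of 6a87.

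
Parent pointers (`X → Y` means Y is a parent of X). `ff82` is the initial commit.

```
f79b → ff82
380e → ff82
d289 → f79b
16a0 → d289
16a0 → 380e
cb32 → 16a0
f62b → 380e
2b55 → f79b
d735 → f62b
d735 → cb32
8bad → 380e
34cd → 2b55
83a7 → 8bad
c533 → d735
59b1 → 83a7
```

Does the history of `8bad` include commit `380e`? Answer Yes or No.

Ancestors of 8bad (commits reachable by following parents): {380e, 8bad, ff82}.
380e is in that set, so it is an ancestor of 8bad.

Yes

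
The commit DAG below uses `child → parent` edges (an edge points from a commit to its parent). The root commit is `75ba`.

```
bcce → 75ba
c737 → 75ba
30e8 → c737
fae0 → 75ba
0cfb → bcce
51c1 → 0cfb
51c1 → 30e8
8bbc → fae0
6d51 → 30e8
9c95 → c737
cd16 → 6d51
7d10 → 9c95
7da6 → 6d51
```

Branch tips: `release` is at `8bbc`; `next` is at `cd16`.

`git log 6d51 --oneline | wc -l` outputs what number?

Walking parent pointers from 6d51: reachable set = {30e8, 6d51, 75ba, c737}.
That is 4 commits.

4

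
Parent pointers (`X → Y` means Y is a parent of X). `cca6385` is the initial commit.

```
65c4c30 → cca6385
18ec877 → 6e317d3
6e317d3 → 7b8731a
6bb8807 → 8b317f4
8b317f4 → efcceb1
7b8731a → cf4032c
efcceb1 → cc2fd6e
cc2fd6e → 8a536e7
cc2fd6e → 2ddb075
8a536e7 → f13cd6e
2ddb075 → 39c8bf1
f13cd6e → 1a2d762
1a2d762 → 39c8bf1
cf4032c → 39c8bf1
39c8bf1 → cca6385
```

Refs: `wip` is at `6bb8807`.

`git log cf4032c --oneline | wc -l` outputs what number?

3

Walking parent pointers from cf4032c: reachable set = {39c8bf1, cca6385, cf4032c}.
That is 3 commits.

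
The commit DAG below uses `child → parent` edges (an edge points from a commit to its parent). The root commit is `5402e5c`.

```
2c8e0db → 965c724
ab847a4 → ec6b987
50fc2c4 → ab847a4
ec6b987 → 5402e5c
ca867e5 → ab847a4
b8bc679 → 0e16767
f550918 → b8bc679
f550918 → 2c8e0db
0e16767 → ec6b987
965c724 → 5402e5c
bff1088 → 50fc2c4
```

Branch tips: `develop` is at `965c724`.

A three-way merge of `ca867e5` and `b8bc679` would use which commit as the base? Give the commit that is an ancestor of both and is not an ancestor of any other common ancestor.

Ancestors of ca867e5: {5402e5c, ab847a4, ca867e5, ec6b987}.
Ancestors of b8bc679: {0e16767, 5402e5c, b8bc679, ec6b987}.
Common ancestors: {5402e5c, ec6b987}.
Among these, ec6b987 is not an ancestor of any other common ancestor — it is the merge base.

ec6b987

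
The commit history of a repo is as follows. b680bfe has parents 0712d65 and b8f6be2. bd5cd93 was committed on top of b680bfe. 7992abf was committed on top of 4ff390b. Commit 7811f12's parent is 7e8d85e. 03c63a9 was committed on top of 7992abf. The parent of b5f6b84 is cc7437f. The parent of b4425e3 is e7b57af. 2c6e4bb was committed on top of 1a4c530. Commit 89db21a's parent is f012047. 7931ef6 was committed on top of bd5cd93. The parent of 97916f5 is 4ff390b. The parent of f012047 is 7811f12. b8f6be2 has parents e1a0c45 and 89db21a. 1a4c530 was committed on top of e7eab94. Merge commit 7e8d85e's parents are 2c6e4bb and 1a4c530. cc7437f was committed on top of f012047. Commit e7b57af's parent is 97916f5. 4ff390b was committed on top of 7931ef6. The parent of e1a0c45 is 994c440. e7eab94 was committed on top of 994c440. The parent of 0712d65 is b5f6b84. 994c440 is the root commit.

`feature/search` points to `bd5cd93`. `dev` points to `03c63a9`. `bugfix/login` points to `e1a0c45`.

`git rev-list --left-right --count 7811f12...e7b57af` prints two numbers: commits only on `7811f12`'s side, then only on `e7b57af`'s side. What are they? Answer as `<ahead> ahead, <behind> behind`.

0 ahead, 13 behind

Reachable from 7811f12: {1a4c530, 2c6e4bb, 7811f12, 7e8d85e, 994c440, e7eab94}.
Reachable from e7b57af: {0712d65, 1a4c530, 2c6e4bb, 4ff390b, 7811f12, 7931ef6, 7e8d85e, 89db21a, 97916f5, 994c440, b5f6b84, b680bfe, b8f6be2, bd5cd93, cc7437f, e1a0c45, e7b57af, e7eab94, f012047}.
Only in 7811f12's history (ahead): {} — 0.
Only in e7b57af's history (behind): {0712d65, 4ff390b, 7931ef6, 89db21a, 97916f5, b5f6b84, b680bfe, b8f6be2, bd5cd93, cc7437f, e1a0c45, e7b57af, f012047} — 13.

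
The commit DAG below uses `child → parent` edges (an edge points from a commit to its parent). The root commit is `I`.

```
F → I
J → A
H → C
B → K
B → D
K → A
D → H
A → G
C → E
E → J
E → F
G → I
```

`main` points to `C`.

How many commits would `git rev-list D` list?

Walking parent pointers from D: reachable set = {A, C, D, E, F, G, H, I, J}.
That is 9 commits.

9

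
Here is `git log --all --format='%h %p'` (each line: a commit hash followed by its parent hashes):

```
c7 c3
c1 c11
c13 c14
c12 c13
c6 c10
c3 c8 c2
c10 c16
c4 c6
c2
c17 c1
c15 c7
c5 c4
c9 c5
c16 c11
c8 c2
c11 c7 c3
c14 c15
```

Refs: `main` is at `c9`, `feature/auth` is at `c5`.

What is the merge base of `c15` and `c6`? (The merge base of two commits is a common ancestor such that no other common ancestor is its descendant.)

c7

Ancestors of c15: {c15, c2, c3, c7, c8}.
Ancestors of c6: {c10, c11, c16, c2, c3, c6, c7, c8}.
Common ancestors: {c2, c3, c7, c8}.
Among these, c7 is not an ancestor of any other common ancestor — it is the merge base.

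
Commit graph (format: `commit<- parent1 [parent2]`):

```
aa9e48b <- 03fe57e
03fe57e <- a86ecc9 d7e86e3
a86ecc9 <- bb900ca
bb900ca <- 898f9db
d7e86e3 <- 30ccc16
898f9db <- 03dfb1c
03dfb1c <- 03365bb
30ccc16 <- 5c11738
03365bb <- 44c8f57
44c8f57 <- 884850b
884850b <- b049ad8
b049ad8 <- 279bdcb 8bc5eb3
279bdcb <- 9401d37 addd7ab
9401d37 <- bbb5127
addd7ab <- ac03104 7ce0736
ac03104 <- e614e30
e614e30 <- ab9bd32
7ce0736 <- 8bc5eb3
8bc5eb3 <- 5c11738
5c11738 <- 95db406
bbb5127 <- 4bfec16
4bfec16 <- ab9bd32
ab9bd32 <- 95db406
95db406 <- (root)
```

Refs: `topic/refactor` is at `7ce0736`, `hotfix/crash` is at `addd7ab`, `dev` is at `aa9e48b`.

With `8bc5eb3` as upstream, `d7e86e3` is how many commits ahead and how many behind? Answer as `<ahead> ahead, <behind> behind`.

Reachable from d7e86e3: {30ccc16, 5c11738, 95db406, d7e86e3}.
Reachable from 8bc5eb3: {5c11738, 8bc5eb3, 95db406}.
Only in d7e86e3's history (ahead): {30ccc16, d7e86e3} — 2.
Only in 8bc5eb3's history (behind): {8bc5eb3} — 1.

2 ahead, 1 behind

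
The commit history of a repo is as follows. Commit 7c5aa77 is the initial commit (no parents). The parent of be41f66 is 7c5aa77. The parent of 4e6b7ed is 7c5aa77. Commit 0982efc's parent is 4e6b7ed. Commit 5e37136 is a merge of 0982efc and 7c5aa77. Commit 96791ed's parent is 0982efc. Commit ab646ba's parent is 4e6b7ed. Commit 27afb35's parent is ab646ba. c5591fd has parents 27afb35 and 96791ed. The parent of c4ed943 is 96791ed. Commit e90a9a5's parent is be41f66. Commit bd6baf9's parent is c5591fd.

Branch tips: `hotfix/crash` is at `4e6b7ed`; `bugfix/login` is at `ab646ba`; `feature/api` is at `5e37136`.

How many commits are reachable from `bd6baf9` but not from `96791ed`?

Reachable from bd6baf9: {0982efc, 27afb35, 4e6b7ed, 7c5aa77, 96791ed, ab646ba, bd6baf9, c5591fd}.
Reachable from 96791ed: {0982efc, 4e6b7ed, 7c5aa77, 96791ed}.
In bd6baf9's history but not 96791ed's: {27afb35, ab646ba, bd6baf9, c5591fd} — 4 commits.

4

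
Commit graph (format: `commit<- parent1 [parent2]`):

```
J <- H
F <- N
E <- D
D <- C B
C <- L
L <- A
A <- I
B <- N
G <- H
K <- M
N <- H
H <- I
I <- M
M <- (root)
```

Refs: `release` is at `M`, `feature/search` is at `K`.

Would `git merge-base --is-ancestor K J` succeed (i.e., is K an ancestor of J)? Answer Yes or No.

Ancestors of J: {H, I, J, M}.
K is not in that set, so it is not an ancestor of J.

No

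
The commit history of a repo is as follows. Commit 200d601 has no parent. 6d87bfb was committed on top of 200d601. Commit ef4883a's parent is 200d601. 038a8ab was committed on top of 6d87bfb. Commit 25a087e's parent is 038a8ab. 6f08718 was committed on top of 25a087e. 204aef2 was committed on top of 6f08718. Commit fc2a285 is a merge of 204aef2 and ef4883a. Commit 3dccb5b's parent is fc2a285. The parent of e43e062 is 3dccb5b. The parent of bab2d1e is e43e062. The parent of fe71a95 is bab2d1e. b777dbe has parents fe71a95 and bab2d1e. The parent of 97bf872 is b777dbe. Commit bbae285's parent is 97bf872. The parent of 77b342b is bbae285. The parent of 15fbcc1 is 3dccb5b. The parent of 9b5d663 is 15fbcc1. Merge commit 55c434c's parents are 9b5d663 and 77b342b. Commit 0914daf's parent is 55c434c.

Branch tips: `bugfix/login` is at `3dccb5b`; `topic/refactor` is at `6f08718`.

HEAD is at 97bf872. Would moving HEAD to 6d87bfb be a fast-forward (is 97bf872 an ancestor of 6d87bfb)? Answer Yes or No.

No

A fast-forward from 97bf872 to 6d87bfb is possible iff 97bf872 is an ancestor of 6d87bfb.
Ancestors of 6d87bfb: {200d601, 6d87bfb}.
97bf872 is not among them, so fast-forward is not possible.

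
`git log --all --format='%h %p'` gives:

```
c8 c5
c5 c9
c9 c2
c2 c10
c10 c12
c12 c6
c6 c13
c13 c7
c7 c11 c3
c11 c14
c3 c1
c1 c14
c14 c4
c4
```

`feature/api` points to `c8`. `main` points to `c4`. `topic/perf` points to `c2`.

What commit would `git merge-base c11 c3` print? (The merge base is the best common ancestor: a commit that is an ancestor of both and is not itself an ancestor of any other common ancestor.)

c14

Ancestors of c11: {c11, c14, c4}.
Ancestors of c3: {c1, c14, c3, c4}.
Common ancestors: {c14, c4}.
Among these, c14 is not an ancestor of any other common ancestor — it is the merge base.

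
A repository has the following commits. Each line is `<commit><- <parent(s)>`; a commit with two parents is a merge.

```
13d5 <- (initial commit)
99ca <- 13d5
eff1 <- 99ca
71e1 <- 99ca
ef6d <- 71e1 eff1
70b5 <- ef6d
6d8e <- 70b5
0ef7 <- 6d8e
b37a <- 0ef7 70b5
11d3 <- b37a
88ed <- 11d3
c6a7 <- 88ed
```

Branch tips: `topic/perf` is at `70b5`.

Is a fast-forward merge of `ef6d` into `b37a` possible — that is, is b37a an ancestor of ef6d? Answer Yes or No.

No

A fast-forward from b37a to ef6d is possible iff b37a is an ancestor of ef6d.
Ancestors of ef6d: {13d5, 71e1, 99ca, ef6d, eff1}.
b37a is not among them, so fast-forward is not possible.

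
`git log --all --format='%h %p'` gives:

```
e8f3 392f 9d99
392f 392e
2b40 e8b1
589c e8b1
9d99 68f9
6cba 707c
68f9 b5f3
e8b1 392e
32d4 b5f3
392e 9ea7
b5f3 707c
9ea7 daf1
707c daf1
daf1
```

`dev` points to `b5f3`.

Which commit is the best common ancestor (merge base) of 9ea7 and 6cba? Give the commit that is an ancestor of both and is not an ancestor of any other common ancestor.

Ancestors of 9ea7: {9ea7, daf1}.
Ancestors of 6cba: {6cba, 707c, daf1}.
Common ancestors: {daf1}.
The only common ancestor is daf1, so it is the merge base.

daf1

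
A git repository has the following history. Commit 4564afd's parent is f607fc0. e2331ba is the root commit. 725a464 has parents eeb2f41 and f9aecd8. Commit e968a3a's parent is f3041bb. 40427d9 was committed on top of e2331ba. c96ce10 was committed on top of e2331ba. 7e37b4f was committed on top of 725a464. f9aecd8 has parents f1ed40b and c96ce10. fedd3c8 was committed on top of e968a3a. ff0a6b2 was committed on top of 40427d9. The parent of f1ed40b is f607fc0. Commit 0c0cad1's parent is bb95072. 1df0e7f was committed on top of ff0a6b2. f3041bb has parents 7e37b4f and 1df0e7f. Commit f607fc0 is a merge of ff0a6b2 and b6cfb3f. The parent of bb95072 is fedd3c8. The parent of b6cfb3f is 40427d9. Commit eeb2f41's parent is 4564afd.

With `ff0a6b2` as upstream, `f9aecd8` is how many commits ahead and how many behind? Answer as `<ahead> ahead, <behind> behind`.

5 ahead, 0 behind

Reachable from f9aecd8: {40427d9, b6cfb3f, c96ce10, e2331ba, f1ed40b, f607fc0, f9aecd8, ff0a6b2}.
Reachable from ff0a6b2: {40427d9, e2331ba, ff0a6b2}.
Only in f9aecd8's history (ahead): {b6cfb3f, c96ce10, f1ed40b, f607fc0, f9aecd8} — 5.
Only in ff0a6b2's history (behind): {} — 0.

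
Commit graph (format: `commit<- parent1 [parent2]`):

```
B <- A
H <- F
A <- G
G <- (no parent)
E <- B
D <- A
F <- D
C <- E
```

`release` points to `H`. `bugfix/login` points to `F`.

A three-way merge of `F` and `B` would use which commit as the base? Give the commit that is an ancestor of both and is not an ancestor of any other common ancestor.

Ancestors of F: {A, D, F, G}.
Ancestors of B: {A, B, G}.
Common ancestors: {A, G}.
Among these, A is not an ancestor of any other common ancestor — it is the merge base.

A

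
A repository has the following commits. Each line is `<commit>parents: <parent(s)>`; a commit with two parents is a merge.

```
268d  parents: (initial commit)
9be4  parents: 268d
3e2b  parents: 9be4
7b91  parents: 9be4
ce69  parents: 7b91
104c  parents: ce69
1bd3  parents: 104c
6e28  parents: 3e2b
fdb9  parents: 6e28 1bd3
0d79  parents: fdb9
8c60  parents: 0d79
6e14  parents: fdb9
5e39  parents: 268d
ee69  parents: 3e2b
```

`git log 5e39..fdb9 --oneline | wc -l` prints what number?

8

Reachable from fdb9: {104c, 1bd3, 268d, 3e2b, 6e28, 7b91, 9be4, ce69, fdb9}.
Reachable from 5e39: {268d, 5e39}.
In fdb9's history but not 5e39's: {104c, 1bd3, 3e2b, 6e28, 7b91, 9be4, ce69, fdb9} — 8 commits.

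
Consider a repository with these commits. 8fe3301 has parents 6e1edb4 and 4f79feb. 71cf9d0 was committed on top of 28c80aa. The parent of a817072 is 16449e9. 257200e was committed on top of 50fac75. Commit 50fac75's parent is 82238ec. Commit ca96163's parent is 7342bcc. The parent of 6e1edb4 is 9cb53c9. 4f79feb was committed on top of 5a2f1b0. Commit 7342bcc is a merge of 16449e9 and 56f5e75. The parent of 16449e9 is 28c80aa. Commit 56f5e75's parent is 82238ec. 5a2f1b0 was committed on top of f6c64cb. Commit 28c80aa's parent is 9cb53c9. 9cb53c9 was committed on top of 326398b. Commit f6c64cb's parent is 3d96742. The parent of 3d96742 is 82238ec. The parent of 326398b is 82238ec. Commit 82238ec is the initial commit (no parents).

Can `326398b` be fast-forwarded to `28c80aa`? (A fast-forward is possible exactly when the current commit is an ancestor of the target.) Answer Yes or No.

Yes

A fast-forward from 326398b to 28c80aa is possible iff 326398b is an ancestor of 28c80aa.
Ancestors of 28c80aa: {28c80aa, 326398b, 82238ec, 9cb53c9}.
326398b is among them, so fast-forward is possible.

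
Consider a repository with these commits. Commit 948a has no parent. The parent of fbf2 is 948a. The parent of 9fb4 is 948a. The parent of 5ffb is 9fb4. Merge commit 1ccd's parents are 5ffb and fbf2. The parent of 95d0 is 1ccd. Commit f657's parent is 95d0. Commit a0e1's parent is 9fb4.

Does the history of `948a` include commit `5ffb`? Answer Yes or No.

No

Ancestors of 948a: {948a}.
5ffb is not in that set, so it is not an ancestor of 948a.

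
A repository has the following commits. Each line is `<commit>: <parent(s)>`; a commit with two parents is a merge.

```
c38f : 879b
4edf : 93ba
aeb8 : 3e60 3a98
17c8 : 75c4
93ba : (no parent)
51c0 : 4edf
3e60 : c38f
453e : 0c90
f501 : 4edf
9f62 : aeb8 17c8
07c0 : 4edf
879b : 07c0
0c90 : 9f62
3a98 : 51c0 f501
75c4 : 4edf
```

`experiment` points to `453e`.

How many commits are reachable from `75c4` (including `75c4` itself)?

Walking parent pointers from 75c4: reachable set = {4edf, 75c4, 93ba}.
That is 3 commits.

3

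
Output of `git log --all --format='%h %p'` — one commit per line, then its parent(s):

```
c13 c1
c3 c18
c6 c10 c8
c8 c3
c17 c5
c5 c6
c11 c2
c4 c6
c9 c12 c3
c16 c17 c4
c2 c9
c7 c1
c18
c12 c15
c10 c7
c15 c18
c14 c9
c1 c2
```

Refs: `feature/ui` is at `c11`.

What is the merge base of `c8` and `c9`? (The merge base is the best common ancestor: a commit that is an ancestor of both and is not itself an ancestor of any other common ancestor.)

c3

Ancestors of c8: {c18, c3, c8}.
Ancestors of c9: {c12, c15, c18, c3, c9}.
Common ancestors: {c18, c3}.
Among these, c3 is not an ancestor of any other common ancestor — it is the merge base.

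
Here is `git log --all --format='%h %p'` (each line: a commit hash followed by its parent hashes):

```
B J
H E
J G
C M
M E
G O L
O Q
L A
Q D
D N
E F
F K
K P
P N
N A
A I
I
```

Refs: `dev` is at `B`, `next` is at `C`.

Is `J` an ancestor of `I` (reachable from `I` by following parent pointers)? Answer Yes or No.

No

Ancestors of I: {I}.
J is not in that set, so it is not an ancestor of I.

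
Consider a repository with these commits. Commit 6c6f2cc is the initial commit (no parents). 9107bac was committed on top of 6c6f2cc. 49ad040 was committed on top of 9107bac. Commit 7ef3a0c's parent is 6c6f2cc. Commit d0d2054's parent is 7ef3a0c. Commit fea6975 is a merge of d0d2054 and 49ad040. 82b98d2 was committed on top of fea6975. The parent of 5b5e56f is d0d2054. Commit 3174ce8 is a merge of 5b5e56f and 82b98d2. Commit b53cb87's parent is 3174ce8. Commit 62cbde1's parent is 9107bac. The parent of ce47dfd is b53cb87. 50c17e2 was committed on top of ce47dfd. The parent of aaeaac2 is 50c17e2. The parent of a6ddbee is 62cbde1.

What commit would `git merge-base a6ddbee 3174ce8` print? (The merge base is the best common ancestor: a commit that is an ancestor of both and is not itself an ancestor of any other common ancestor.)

Ancestors of a6ddbee: {62cbde1, 6c6f2cc, 9107bac, a6ddbee}.
Ancestors of 3174ce8: {3174ce8, 49ad040, 5b5e56f, 6c6f2cc, 7ef3a0c, 82b98d2, 9107bac, d0d2054, fea6975}.
Common ancestors: {6c6f2cc, 9107bac}.
Among these, 9107bac is not an ancestor of any other common ancestor — it is the merge base.

9107bac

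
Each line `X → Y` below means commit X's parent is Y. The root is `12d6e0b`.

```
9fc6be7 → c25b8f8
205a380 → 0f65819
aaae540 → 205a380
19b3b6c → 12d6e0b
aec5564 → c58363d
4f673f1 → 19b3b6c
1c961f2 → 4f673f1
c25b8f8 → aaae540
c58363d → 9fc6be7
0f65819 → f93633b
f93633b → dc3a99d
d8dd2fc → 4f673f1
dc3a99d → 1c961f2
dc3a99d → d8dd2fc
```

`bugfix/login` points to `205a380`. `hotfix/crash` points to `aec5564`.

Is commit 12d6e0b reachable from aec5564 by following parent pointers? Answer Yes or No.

Ancestors of aec5564 (commits reachable by following parents): {0f65819, 12d6e0b, 19b3b6c, 1c961f2, 205a380, 4f673f1, 9fc6be7, aaae540, aec5564, c25b8f8, c58363d, d8dd2fc, dc3a99d, f93633b}.
12d6e0b is in that set, so it is an ancestor of aec5564.

Yes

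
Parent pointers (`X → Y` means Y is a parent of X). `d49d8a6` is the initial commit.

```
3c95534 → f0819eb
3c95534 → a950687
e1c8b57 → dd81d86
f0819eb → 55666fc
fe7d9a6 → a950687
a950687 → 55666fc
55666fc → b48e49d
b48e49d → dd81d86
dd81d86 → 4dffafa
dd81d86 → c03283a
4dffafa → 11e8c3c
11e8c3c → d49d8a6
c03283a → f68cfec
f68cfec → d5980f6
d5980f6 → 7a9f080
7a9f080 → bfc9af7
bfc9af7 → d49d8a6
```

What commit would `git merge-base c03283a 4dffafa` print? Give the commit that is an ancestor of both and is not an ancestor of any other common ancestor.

d49d8a6

Ancestors of c03283a: {7a9f080, bfc9af7, c03283a, d49d8a6, d5980f6, f68cfec}.
Ancestors of 4dffafa: {11e8c3c, 4dffafa, d49d8a6}.
Common ancestors: {d49d8a6}.
The only common ancestor is d49d8a6, so it is the merge base.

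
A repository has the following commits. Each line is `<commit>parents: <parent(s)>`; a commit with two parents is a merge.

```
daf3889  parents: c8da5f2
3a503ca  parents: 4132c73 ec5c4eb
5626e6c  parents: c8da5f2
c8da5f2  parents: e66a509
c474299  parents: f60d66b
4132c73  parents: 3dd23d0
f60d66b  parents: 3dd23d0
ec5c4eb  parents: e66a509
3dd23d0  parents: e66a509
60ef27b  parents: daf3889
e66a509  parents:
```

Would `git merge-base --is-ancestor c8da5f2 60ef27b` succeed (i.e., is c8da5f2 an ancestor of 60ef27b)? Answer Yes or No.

Ancestors of 60ef27b (commits reachable by following parents): {60ef27b, c8da5f2, daf3889, e66a509}.
c8da5f2 is in that set, so it is an ancestor of 60ef27b.

Yes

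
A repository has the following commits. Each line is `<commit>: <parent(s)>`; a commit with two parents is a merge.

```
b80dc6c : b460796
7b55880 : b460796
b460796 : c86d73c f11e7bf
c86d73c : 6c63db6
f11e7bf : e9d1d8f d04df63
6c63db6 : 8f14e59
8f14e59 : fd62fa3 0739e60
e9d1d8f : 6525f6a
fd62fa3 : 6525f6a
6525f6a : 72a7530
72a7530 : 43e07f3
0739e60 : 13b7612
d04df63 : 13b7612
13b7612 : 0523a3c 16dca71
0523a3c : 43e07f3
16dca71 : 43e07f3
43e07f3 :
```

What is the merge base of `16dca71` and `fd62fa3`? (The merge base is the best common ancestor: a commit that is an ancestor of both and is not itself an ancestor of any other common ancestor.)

43e07f3

Ancestors of 16dca71: {16dca71, 43e07f3}.
Ancestors of fd62fa3: {43e07f3, 6525f6a, 72a7530, fd62fa3}.
Common ancestors: {43e07f3}.
The only common ancestor is 43e07f3, so it is the merge base.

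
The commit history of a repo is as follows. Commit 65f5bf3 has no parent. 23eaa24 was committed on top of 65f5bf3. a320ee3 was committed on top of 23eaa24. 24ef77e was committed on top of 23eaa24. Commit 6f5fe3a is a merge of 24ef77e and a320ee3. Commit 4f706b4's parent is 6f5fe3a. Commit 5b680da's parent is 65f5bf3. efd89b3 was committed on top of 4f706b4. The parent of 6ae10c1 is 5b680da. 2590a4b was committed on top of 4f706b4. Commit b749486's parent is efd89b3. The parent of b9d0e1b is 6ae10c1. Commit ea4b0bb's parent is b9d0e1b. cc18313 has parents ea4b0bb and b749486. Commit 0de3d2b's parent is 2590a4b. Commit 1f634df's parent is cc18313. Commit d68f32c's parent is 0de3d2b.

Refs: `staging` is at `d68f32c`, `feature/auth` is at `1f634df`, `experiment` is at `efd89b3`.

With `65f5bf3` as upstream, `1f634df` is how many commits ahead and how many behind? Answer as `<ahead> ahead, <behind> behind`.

13 ahead, 0 behind

Reachable from 1f634df: {1f634df, 23eaa24, 24ef77e, 4f706b4, 5b680da, 65f5bf3, 6ae10c1, 6f5fe3a, a320ee3, b749486, b9d0e1b, cc18313, ea4b0bb, efd89b3}.
Reachable from 65f5bf3: {65f5bf3}.
Only in 1f634df's history (ahead): {1f634df, 23eaa24, 24ef77e, 4f706b4, 5b680da, 6ae10c1, 6f5fe3a, a320ee3, b749486, b9d0e1b, cc18313, ea4b0bb, efd89b3} — 13.
Only in 65f5bf3's history (behind): {} — 0.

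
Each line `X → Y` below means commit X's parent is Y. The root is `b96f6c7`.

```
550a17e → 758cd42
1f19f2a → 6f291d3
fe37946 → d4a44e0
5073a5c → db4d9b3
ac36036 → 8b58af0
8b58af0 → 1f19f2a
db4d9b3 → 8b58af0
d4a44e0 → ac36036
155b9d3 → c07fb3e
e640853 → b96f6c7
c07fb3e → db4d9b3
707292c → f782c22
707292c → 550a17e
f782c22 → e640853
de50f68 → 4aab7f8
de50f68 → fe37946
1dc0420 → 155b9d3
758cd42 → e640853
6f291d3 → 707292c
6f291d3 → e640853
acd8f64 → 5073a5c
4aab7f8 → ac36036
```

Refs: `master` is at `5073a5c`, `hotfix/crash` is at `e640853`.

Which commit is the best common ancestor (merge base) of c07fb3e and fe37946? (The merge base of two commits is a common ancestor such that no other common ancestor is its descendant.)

8b58af0

Ancestors of c07fb3e: {1f19f2a, 550a17e, 6f291d3, 707292c, 758cd42, 8b58af0, b96f6c7, c07fb3e, db4d9b3, e640853, f782c22}.
Ancestors of fe37946: {1f19f2a, 550a17e, 6f291d3, 707292c, 758cd42, 8b58af0, ac36036, b96f6c7, d4a44e0, e640853, f782c22, fe37946}.
Common ancestors: {1f19f2a, 550a17e, 6f291d3, 707292c, 758cd42, 8b58af0, b96f6c7, e640853, f782c22}.
Among these, 8b58af0 is not an ancestor of any other common ancestor — it is the merge base.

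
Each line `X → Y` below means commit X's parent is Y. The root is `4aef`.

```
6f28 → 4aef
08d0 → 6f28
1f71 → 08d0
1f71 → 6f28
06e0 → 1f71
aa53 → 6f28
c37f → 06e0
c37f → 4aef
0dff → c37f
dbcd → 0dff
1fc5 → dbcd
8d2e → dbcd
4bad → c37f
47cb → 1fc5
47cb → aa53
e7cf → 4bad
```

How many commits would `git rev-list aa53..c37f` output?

4

Reachable from c37f: {06e0, 08d0, 1f71, 4aef, 6f28, c37f}.
Reachable from aa53: {4aef, 6f28, aa53}.
In c37f's history but not aa53's: {06e0, 08d0, 1f71, c37f} — 4 commits.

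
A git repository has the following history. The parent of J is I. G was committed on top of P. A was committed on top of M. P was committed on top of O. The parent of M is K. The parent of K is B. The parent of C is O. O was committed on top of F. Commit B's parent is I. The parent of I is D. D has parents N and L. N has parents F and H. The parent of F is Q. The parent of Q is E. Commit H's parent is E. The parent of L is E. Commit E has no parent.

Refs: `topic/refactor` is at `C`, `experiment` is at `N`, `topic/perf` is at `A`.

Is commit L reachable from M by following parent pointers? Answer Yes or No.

Yes

Ancestors of M (commits reachable by following parents): {B, D, E, F, H, I, K, L, M, N, Q}.
L is in that set, so it is an ancestor of M.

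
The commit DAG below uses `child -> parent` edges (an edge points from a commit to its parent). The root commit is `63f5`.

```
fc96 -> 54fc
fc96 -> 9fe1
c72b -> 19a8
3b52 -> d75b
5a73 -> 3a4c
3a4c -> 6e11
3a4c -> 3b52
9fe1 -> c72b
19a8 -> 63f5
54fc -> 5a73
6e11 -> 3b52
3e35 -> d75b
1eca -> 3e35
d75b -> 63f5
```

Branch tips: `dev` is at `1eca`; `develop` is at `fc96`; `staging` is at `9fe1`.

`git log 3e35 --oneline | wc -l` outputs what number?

Walking parent pointers from 3e35: reachable set = {3e35, 63f5, d75b}.
That is 3 commits.

3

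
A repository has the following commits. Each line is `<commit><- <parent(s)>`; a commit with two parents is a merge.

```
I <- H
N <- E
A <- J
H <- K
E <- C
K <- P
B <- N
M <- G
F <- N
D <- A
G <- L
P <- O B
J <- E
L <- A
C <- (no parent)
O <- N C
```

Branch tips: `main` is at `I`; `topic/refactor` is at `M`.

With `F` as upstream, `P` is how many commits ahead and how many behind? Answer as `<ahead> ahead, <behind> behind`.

Reachable from P: {B, C, E, N, O, P}.
Reachable from F: {C, E, F, N}.
Only in P's history (ahead): {B, O, P} — 3.
Only in F's history (behind): {F} — 1.

3 ahead, 1 behind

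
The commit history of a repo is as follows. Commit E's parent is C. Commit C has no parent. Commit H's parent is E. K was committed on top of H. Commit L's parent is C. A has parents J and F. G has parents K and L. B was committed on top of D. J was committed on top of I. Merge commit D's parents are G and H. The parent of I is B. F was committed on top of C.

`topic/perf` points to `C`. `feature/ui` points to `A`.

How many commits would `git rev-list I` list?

Walking parent pointers from I: reachable set = {B, C, D, E, G, H, I, K, L}.
That is 9 commits.

9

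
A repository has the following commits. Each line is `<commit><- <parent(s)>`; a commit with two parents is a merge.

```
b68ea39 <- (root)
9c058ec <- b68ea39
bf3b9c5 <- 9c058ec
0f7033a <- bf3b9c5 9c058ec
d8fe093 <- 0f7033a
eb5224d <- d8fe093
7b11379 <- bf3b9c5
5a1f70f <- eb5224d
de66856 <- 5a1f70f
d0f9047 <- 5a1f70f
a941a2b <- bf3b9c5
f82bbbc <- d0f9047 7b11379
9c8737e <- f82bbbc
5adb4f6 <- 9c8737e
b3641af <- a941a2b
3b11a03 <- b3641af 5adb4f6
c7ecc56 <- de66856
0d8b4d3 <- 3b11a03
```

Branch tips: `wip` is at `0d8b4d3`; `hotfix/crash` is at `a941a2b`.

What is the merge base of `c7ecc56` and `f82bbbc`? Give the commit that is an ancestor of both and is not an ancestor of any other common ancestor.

5a1f70f

Ancestors of c7ecc56: {0f7033a, 5a1f70f, 9c058ec, b68ea39, bf3b9c5, c7ecc56, d8fe093, de66856, eb5224d}.
Ancestors of f82bbbc: {0f7033a, 5a1f70f, 7b11379, 9c058ec, b68ea39, bf3b9c5, d0f9047, d8fe093, eb5224d, f82bbbc}.
Common ancestors: {0f7033a, 5a1f70f, 9c058ec, b68ea39, bf3b9c5, d8fe093, eb5224d}.
Among these, 5a1f70f is not an ancestor of any other common ancestor — it is the merge base.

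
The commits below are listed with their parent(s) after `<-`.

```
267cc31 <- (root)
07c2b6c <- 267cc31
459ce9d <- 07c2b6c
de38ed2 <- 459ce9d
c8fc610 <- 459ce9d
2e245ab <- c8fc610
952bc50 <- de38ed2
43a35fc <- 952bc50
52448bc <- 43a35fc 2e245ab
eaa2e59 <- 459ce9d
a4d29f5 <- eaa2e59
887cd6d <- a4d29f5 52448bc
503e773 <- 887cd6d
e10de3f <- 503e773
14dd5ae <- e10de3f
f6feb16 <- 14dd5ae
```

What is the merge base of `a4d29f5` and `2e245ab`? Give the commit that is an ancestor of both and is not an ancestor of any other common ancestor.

459ce9d

Ancestors of a4d29f5: {07c2b6c, 267cc31, 459ce9d, a4d29f5, eaa2e59}.
Ancestors of 2e245ab: {07c2b6c, 267cc31, 2e245ab, 459ce9d, c8fc610}.
Common ancestors: {07c2b6c, 267cc31, 459ce9d}.
Among these, 459ce9d is not an ancestor of any other common ancestor — it is the merge base.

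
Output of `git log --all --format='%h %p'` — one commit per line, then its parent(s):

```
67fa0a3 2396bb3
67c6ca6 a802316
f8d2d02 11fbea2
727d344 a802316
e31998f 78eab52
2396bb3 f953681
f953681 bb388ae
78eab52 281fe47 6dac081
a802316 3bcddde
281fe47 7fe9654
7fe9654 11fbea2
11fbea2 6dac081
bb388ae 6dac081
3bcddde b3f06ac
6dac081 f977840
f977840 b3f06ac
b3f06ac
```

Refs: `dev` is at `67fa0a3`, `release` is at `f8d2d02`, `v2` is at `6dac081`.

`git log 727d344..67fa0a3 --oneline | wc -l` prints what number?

6

Reachable from 67fa0a3: {2396bb3, 67fa0a3, 6dac081, b3f06ac, bb388ae, f953681, f977840}.
Reachable from 727d344: {3bcddde, 727d344, a802316, b3f06ac}.
In 67fa0a3's history but not 727d344's: {2396bb3, 67fa0a3, 6dac081, bb388ae, f953681, f977840} — 6 commits.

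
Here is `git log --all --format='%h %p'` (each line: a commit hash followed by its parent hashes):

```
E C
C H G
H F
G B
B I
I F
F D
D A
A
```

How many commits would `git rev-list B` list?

Walking parent pointers from B: reachable set = {A, B, D, F, I}.
That is 5 commits.

5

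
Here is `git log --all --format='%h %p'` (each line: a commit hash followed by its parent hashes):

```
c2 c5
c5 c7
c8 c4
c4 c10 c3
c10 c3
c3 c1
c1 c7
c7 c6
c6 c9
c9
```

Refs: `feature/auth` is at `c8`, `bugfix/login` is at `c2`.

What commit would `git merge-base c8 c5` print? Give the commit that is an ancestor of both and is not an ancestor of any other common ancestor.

c7

Ancestors of c8: {c1, c10, c3, c4, c6, c7, c8, c9}.
Ancestors of c5: {c5, c6, c7, c9}.
Common ancestors: {c6, c7, c9}.
Among these, c7 is not an ancestor of any other common ancestor — it is the merge base.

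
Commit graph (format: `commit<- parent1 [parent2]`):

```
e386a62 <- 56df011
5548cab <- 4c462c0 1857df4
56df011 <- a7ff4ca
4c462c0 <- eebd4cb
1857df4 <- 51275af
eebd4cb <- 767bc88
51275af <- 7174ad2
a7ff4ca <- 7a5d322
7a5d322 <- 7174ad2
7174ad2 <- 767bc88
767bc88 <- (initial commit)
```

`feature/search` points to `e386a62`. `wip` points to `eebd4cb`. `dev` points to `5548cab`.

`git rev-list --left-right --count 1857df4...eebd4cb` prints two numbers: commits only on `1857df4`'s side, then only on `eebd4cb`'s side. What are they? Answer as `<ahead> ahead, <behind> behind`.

3 ahead, 1 behind

Reachable from 1857df4: {1857df4, 51275af, 7174ad2, 767bc88}.
Reachable from eebd4cb: {767bc88, eebd4cb}.
Only in 1857df4's history (ahead): {1857df4, 51275af, 7174ad2} — 3.
Only in eebd4cb's history (behind): {eebd4cb} — 1.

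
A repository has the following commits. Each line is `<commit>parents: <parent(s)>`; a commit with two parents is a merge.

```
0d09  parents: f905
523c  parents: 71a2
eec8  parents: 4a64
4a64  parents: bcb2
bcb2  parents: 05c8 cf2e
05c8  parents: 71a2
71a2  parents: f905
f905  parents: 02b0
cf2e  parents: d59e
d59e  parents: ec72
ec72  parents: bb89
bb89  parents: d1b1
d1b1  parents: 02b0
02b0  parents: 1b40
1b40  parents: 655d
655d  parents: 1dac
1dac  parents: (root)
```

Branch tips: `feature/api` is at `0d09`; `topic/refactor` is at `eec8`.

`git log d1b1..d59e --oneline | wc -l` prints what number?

Reachable from d59e: {02b0, 1b40, 1dac, 655d, bb89, d1b1, d59e, ec72}.
Reachable from d1b1: {02b0, 1b40, 1dac, 655d, d1b1}.
In d59e's history but not d1b1's: {bb89, d59e, ec72} — 3 commits.

3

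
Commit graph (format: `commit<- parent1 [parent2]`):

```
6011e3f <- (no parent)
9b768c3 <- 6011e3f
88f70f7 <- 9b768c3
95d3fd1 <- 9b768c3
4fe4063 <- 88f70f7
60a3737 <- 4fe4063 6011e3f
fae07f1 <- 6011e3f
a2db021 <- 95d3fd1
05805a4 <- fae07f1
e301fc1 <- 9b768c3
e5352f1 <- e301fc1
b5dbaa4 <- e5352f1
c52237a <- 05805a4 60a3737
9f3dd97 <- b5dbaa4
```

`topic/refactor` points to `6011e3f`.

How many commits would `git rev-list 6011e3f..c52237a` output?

Reachable from c52237a: {05805a4, 4fe4063, 6011e3f, 60a3737, 88f70f7, 9b768c3, c52237a, fae07f1}.
Reachable from 6011e3f: {6011e3f}.
In c52237a's history but not 6011e3f's: {05805a4, 4fe4063, 60a3737, 88f70f7, 9b768c3, c52237a, fae07f1} — 7 commits.

7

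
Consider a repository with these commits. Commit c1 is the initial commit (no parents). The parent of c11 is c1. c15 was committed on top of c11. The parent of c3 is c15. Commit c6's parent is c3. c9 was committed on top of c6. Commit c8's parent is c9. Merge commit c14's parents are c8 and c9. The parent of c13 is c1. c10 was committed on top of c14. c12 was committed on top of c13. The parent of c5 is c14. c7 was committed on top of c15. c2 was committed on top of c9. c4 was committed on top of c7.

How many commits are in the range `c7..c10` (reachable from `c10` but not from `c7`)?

6

Reachable from c10: {c1, c10, c11, c14, c15, c3, c6, c8, c9}.
Reachable from c7: {c1, c11, c15, c7}.
In c10's history but not c7's: {c10, c14, c3, c6, c8, c9} — 6 commits.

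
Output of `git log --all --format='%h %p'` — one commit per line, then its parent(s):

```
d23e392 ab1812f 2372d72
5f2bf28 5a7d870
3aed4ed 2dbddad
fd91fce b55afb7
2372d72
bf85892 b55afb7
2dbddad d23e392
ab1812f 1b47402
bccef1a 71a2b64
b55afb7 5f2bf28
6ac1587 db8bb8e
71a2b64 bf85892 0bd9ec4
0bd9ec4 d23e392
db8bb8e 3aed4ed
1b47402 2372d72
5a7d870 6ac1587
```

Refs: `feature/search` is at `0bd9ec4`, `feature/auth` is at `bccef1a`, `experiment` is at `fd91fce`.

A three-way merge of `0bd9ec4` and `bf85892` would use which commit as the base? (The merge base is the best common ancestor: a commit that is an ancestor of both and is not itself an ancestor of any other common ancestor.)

d23e392

Ancestors of 0bd9ec4: {0bd9ec4, 1b47402, 2372d72, ab1812f, d23e392}.
Ancestors of bf85892: {1b47402, 2372d72, 2dbddad, 3aed4ed, 5a7d870, 5f2bf28, 6ac1587, ab1812f, b55afb7, bf85892, d23e392, db8bb8e}.
Common ancestors: {1b47402, 2372d72, ab1812f, d23e392}.
Among these, d23e392 is not an ancestor of any other common ancestor — it is the merge base.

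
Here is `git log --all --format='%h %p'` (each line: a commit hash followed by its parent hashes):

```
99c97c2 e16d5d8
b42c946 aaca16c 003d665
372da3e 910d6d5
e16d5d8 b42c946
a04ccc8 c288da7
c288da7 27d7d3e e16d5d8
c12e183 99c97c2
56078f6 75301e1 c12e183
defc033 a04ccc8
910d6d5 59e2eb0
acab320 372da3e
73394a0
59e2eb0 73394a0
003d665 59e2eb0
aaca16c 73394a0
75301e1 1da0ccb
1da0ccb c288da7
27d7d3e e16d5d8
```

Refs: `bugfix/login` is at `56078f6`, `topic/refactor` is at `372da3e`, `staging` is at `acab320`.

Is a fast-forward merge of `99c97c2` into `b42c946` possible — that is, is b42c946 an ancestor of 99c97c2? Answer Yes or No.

Yes

A fast-forward from b42c946 to 99c97c2 is possible iff b42c946 is an ancestor of 99c97c2.
Ancestors of 99c97c2: {003d665, 59e2eb0, 73394a0, 99c97c2, aaca16c, b42c946, e16d5d8}.
b42c946 is among them, so fast-forward is possible.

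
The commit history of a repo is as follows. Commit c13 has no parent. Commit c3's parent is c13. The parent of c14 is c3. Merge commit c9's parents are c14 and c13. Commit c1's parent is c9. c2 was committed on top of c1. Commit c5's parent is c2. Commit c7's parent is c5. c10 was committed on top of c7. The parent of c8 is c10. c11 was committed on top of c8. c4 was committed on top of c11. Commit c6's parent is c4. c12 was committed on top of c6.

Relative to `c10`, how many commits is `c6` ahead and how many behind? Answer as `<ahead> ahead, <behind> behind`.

Reachable from c6: {c1, c10, c11, c13, c14, c2, c3, c4, c5, c6, c7, c8, c9}.
Reachable from c10: {c1, c10, c13, c14, c2, c3, c5, c7, c9}.
Only in c6's history (ahead): {c11, c4, c6, c8} — 4.
Only in c10's history (behind): {} — 0.

4 ahead, 0 behind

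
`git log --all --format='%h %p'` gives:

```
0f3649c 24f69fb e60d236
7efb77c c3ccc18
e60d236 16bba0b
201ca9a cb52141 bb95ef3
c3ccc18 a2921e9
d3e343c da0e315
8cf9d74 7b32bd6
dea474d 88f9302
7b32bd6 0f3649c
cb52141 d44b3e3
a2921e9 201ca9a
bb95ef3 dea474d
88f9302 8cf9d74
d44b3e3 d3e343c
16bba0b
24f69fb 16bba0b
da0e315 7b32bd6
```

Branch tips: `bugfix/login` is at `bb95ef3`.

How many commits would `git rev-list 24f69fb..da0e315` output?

Reachable from da0e315: {0f3649c, 16bba0b, 24f69fb, 7b32bd6, da0e315, e60d236}.
Reachable from 24f69fb: {16bba0b, 24f69fb}.
In da0e315's history but not 24f69fb's: {0f3649c, 7b32bd6, da0e315, e60d236} — 4 commits.

4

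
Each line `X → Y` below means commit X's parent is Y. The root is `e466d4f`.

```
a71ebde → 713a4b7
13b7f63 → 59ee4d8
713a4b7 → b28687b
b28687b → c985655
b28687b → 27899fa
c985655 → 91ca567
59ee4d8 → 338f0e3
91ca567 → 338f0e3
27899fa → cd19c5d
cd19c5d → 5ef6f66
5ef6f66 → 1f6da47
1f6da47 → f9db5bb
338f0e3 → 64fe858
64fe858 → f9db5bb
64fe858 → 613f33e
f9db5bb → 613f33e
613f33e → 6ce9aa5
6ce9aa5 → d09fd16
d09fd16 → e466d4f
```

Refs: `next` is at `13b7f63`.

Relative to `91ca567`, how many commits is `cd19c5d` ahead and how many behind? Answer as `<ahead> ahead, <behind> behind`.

3 ahead, 3 behind

Reachable from cd19c5d: {1f6da47, 5ef6f66, 613f33e, 6ce9aa5, cd19c5d, d09fd16, e466d4f, f9db5bb}.
Reachable from 91ca567: {338f0e3, 613f33e, 64fe858, 6ce9aa5, 91ca567, d09fd16, e466d4f, f9db5bb}.
Only in cd19c5d's history (ahead): {1f6da47, 5ef6f66, cd19c5d} — 3.
Only in 91ca567's history (behind): {338f0e3, 64fe858, 91ca567} — 3.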